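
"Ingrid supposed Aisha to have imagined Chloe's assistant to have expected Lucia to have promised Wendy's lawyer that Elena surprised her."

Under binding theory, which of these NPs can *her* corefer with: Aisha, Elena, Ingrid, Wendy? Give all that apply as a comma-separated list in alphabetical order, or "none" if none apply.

*her* is a pronoun; Principle B requires it to be free in its binding domain — the clause headed by 'surprised'.
— Aisha: subject of the clause headed by 'imagined'; c-commands the pronoun but lies outside its binding domain — allowed.
— Elena: subject of the clause headed by 'surprised'; c-commands the pronoun within its binding domain — blocked (Principle B).
— Ingrid: subject of the matrix clause; c-commands the pronoun but lies outside its binding domain — allowed.
— Wendy: possessor inside the object DP of the clause headed by 'promised'; does not c-command the pronoun — Principle B does not apply; allowed.

Aisha, Ingrid, Wendy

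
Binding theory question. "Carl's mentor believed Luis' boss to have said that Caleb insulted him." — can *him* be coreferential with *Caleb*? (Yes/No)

*him* is a pronoun; Principle B requires it to be free in its binding domain — the clause headed by 'insulted'.
— Caleb: subject of the clause headed by 'insulted'; c-commands the pronoun within its binding domain — blocked (Principle B).

No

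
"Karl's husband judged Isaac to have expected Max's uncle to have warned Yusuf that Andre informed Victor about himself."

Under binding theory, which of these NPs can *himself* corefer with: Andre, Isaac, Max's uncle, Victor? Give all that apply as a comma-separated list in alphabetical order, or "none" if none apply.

Andre, Victor

*himself* is a reflexive; Principle A requires it to be bound within its binding domain — the clause headed by 'informed'.
— Andre: subject of the clause headed by 'informed'; c-commands the reflexive within its binding domain — allowed (Principle A).
— Isaac: subject of the clause headed by 'expected'; c-commands the reflexive but lies outside its binding domain — cannot bind it (Principle A).
— Max's uncle: subject of the clause headed by 'warned'; c-commands the reflexive but lies outside its binding domain — cannot bind it (Principle A).
— Victor: object of the clause headed by 'informed'; c-commands the reflexive within its binding domain — allowed (Principle A).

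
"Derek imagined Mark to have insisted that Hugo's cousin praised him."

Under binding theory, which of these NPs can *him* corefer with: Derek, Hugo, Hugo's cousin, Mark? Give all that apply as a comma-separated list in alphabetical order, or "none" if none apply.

Derek, Hugo, Mark

*him* is a pronoun; Principle B requires it to be free in its binding domain — the clause headed by 'praised'.
— Derek: subject of the matrix clause; c-commands the pronoun but lies outside its binding domain — allowed.
— Hugo: possessor inside the subject DP of the clause headed by 'praised'; does not c-command the pronoun — Principle B does not apply; allowed.
— Hugo's cousin: subject of the clause headed by 'praised'; c-commands the pronoun within its binding domain — blocked (Principle B).
— Mark: subject of the clause headed by 'insisted'; c-commands the pronoun but lies outside its binding domain — allowed.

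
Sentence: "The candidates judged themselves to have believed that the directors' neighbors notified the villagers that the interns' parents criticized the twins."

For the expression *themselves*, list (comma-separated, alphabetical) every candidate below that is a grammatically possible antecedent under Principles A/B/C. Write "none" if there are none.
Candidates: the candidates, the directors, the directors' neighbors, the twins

the candidates

*themselves* is a reflexive; Principle A requires it to be bound within its binding domain — the matrix clause.
— the candidates: subject of the matrix clause; c-commands the reflexive within its binding domain — allowed (Principle A).
— the directors: possessor inside the subject DP of the clause headed by 'notified'; does not c-command the reflexive — cannot bind it (Principle A).
— the directors' neighbors: subject of the clause headed by 'notified'; does not c-command the reflexive — cannot bind it (Principle A).
— the twins: object of the clause headed by 'criticized'; does not c-command the reflexive — cannot bind it (Principle A).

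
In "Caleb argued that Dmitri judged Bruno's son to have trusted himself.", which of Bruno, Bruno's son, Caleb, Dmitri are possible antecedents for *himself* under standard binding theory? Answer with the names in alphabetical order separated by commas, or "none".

Bruno's son

*himself* is a reflexive; Principle A requires it to be bound within its binding domain — the clause headed by 'trusted'.
— Bruno: possessor inside the subject DP of the clause headed by 'trusted'; does not c-command the reflexive — cannot bind it (Principle A).
— Bruno's son: subject of the clause headed by 'trusted'; c-commands the reflexive within its binding domain — allowed (Principle A).
— Caleb: subject of the matrix clause; c-commands the reflexive but lies outside its binding domain — cannot bind it (Principle A).
— Dmitri: subject of the clause headed by 'judged'; c-commands the reflexive but lies outside its binding domain — cannot bind it (Principle A).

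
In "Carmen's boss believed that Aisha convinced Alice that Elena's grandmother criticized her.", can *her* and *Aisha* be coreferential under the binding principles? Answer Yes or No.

*Aisha* is an R-expression; Principle C requires it to be free (not bound by any c-commanding expression).
— her: object of the clause headed by 'criticized'; the pronoun does not c-command the R-expression — coreference allowed.

Yes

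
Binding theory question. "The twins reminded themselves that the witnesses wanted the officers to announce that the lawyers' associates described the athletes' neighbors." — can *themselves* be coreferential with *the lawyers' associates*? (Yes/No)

No

*themselves* is a reflexive; Principle A requires it to be bound within its binding domain — the matrix clause.
— the lawyers' associates: subject of the clause headed by 'described'; does not c-command the reflexive — cannot bind it (Principle A).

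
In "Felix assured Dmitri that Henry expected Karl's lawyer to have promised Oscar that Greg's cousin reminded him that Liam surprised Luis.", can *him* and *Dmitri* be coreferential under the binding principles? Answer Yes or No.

Yes

*Dmitri* is an R-expression; Principle C requires it to be free (not bound by any c-commanding expression).
— him: object of the clause headed by 'reminded'; the pronoun does not c-command the R-expression — coreference allowed.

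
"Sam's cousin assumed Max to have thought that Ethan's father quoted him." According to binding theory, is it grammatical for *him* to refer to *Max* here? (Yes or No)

*Max* is an R-expression; Principle C requires it to be free (not bound by any c-commanding expression).
— him: object of the clause headed by 'quoted'; the pronoun does not c-command the R-expression — coreference allowed.

Yes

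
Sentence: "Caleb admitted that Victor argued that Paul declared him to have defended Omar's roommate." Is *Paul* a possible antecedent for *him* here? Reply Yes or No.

No

*him* is a pronoun; Principle B requires it to be free in its binding domain — the clause headed by 'declared'.
— Paul: subject of the clause headed by 'declared'; c-commands the pronoun within its binding domain — blocked (Principle B).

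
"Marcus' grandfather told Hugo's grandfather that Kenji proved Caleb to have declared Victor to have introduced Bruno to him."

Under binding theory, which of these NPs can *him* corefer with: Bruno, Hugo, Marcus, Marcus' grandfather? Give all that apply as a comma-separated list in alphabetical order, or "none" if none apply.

*him* is a pronoun; Principle B requires it to be free in its binding domain — the clause headed by 'introduced'.
— Bruno: object of the clause headed by 'introduced'; c-commands the pronoun within its binding domain — blocked (Principle B).
— Hugo: possessor inside the object DP of the matrix clause; does not c-command the pronoun — Principle B does not apply; allowed.
— Marcus: possessor inside the subject DP of the matrix clause; does not c-command the pronoun — Principle B does not apply; allowed.
— Marcus' grandfather: subject of the matrix clause; c-commands the pronoun but lies outside its binding domain — allowed.

Hugo, Marcus, Marcus' grandfather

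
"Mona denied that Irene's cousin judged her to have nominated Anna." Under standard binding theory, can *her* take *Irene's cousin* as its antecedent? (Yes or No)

No

*her* is a pronoun; Principle B requires it to be free in its binding domain — the clause headed by 'judged'.
— Irene's cousin: subject of the clause headed by 'judged'; c-commands the pronoun within its binding domain — blocked (Principle B).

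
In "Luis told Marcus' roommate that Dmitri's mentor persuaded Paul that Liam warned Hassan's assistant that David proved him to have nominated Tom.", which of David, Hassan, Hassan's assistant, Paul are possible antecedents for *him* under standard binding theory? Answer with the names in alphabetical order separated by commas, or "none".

*him* is a pronoun; Principle B requires it to be free in its binding domain — the clause headed by 'proved'.
— David: subject of the clause headed by 'proved'; c-commands the pronoun within its binding domain — blocked (Principle B).
— Hassan: possessor inside the object DP of the clause headed by 'warned'; does not c-command the pronoun — Principle B does not apply; allowed.
— Hassan's assistant: object of the clause headed by 'warned'; c-commands the pronoun but lies outside its binding domain — allowed.
— Paul: object of the clause headed by 'persuaded'; c-commands the pronoun but lies outside its binding domain — allowed.

Hassan, Hassan's assistant, Paul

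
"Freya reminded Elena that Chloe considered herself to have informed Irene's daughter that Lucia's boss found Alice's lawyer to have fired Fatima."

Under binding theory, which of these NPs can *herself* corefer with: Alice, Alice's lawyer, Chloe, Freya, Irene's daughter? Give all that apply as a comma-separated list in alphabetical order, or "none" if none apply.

Chloe

*herself* is a reflexive; Principle A requires it to be bound within its binding domain — the clause headed by 'considered'.
— Alice: possessor inside the subject DP of the clause headed by 'fired'; does not c-command the reflexive — cannot bind it (Principle A).
— Alice's lawyer: subject of the clause headed by 'fired'; does not c-command the reflexive — cannot bind it (Principle A).
— Chloe: subject of the clause headed by 'considered'; c-commands the reflexive within its binding domain — allowed (Principle A).
— Freya: subject of the matrix clause; c-commands the reflexive but lies outside its binding domain — cannot bind it (Principle A).
— Irene's daughter: object of the clause headed by 'informed'; does not c-command the reflexive — cannot bind it (Principle A).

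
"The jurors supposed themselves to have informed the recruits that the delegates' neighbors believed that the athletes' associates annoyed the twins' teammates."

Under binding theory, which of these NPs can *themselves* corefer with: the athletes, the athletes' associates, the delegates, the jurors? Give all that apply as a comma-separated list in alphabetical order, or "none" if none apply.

*themselves* is a reflexive; Principle A requires it to be bound within its binding domain — the matrix clause.
— the athletes: possessor inside the subject DP of the clause headed by 'annoyed'; does not c-command the reflexive — cannot bind it (Principle A).
— the athletes' associates: subject of the clause headed by 'annoyed'; does not c-command the reflexive — cannot bind it (Principle A).
— the delegates: possessor inside the subject DP of the clause headed by 'believed'; does not c-command the reflexive — cannot bind it (Principle A).
— the jurors: subject of the matrix clause; c-commands the reflexive within its binding domain — allowed (Principle A).

the jurors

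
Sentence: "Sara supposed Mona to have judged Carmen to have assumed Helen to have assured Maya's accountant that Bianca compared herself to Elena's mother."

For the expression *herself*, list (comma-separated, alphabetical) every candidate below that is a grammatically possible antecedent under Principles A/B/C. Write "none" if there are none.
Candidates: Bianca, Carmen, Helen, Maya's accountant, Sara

*herself* is a reflexive; Principle A requires it to be bound within its binding domain — the clause headed by 'compared'.
— Bianca: subject of the clause headed by 'compared'; c-commands the reflexive within its binding domain — allowed (Principle A).
— Carmen: subject of the clause headed by 'assumed'; c-commands the reflexive but lies outside its binding domain — cannot bind it (Principle A).
— Helen: subject of the clause headed by 'assured'; c-commands the reflexive but lies outside its binding domain — cannot bind it (Principle A).
— Maya's accountant: object of the clause headed by 'assured'; c-commands the reflexive but lies outside its binding domain — cannot bind it (Principle A).
— Sara: subject of the matrix clause; c-commands the reflexive but lies outside its binding domain — cannot bind it (Principle A).

Bianca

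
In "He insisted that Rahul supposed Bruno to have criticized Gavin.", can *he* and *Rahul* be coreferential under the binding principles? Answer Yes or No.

No

*Rahul* is an R-expression; Principle C requires it to be free (not bound by any c-commanding expression).
— he: subject of the matrix clause; the pronoun c-commands the R-expression — coreference blocked (Principle C).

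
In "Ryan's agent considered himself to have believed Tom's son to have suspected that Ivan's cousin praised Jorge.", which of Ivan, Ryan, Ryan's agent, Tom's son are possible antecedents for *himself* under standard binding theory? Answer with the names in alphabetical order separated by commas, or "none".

Ryan's agent

*himself* is a reflexive; Principle A requires it to be bound within its binding domain — the matrix clause.
— Ivan: possessor inside the subject DP of the clause headed by 'praised'; does not c-command the reflexive — cannot bind it (Principle A).
— Ryan: possessor inside the subject DP of the matrix clause; does not c-command the reflexive — cannot bind it (Principle A).
— Ryan's agent: subject of the matrix clause; c-commands the reflexive within its binding domain — allowed (Principle A).
— Tom's son: subject of the clause headed by 'suspected'; does not c-command the reflexive — cannot bind it (Principle A).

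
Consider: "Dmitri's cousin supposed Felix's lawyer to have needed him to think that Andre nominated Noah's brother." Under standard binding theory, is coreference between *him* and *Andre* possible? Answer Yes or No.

*Andre* is an R-expression; Principle C requires it to be free (not bound by any c-commanding expression).
— him: subject of the clause headed by 'think'; the pronoun c-commands the R-expression — coreference blocked (Principle C).

No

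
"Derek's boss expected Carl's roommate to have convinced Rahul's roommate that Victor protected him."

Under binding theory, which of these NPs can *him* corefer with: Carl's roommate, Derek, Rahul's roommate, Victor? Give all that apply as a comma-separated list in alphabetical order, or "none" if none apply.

*him* is a pronoun; Principle B requires it to be free in its binding domain — the clause headed by 'protected'.
— Carl's roommate: subject of the clause headed by 'convinced'; c-commands the pronoun but lies outside its binding domain — allowed.
— Derek: possessor inside the subject DP of the matrix clause; does not c-command the pronoun — Principle B does not apply; allowed.
— Rahul's roommate: object of the clause headed by 'convinced'; c-commands the pronoun but lies outside its binding domain — allowed.
— Victor: subject of the clause headed by 'protected'; c-commands the pronoun within its binding domain — blocked (Principle B).

Carl's roommate, Derek, Rahul's roommate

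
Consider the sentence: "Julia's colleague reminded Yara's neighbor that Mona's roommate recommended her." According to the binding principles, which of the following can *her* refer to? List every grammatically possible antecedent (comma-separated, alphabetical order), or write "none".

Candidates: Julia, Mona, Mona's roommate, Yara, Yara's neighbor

*her* is a pronoun; Principle B requires it to be free in its binding domain — the clause headed by 'recommended'.
— Julia: possessor inside the subject DP of the matrix clause; does not c-command the pronoun — Principle B does not apply; allowed.
— Mona: possessor inside the subject DP of the clause headed by 'recommended'; does not c-command the pronoun — Principle B does not apply; allowed.
— Mona's roommate: subject of the clause headed by 'recommended'; c-commands the pronoun within its binding domain — blocked (Principle B).
— Yara: possessor inside the object DP of the matrix clause; does not c-command the pronoun — Principle B does not apply; allowed.
— Yara's neighbor: object of the matrix clause; c-commands the pronoun but lies outside its binding domain — allowed.

Julia, Mona, Yara, Yara's neighbor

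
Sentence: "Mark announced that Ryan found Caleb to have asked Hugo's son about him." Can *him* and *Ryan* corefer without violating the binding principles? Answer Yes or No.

*Ryan* is an R-expression; Principle C requires it to be free (not bound by any c-commanding expression).
— him: second object of the clause headed by 'asked'; the pronoun does not c-command the R-expression — coreference allowed.

Yes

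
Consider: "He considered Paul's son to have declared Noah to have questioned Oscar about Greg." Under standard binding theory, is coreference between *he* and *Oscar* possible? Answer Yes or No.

No

*Oscar* is an R-expression; Principle C requires it to be free (not bound by any c-commanding expression).
— he: subject of the matrix clause; the pronoun c-commands the R-expression — coreference blocked (Principle C).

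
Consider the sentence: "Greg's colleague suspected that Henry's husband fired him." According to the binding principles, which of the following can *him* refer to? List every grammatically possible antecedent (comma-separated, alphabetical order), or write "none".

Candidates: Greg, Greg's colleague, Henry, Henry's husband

Greg, Greg's colleague, Henry

*him* is a pronoun; Principle B requires it to be free in its binding domain — the clause headed by 'fired'.
— Greg: possessor inside the subject DP of the matrix clause; does not c-command the pronoun — Principle B does not apply; allowed.
— Greg's colleague: subject of the matrix clause; c-commands the pronoun but lies outside its binding domain — allowed.
— Henry: possessor inside the subject DP of the clause headed by 'fired'; does not c-command the pronoun — Principle B does not apply; allowed.
— Henry's husband: subject of the clause headed by 'fired'; c-commands the pronoun within its binding domain — blocked (Principle B).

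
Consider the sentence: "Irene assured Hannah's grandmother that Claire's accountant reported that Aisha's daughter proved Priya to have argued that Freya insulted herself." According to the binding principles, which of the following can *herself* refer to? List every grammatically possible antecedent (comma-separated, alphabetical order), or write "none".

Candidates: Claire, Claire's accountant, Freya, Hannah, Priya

*herself* is a reflexive; Principle A requires it to be bound within its binding domain — the clause headed by 'insulted'.
— Claire: possessor inside the subject DP of the clause headed by 'reported'; does not c-command the reflexive — cannot bind it (Principle A).
— Claire's accountant: subject of the clause headed by 'reported'; c-commands the reflexive but lies outside its binding domain — cannot bind it (Principle A).
— Freya: subject of the clause headed by 'insulted'; c-commands the reflexive within its binding domain — allowed (Principle A).
— Hannah: possessor inside the object DP of the matrix clause; does not c-command the reflexive — cannot bind it (Principle A).
— Priya: subject of the clause headed by 'argued'; c-commands the reflexive but lies outside its binding domain — cannot bind it (Principle A).

Freya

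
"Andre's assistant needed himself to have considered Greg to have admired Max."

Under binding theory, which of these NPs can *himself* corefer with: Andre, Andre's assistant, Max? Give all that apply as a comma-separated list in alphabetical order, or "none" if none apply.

*himself* is a reflexive; Principle A requires it to be bound within its binding domain — the matrix clause.
— Andre: possessor inside the subject DP of the matrix clause; does not c-command the reflexive — cannot bind it (Principle A).
— Andre's assistant: subject of the matrix clause; c-commands the reflexive within its binding domain — allowed (Principle A).
— Max: object of the clause headed by 'admired'; does not c-command the reflexive — cannot bind it (Principle A).

Andre's assistant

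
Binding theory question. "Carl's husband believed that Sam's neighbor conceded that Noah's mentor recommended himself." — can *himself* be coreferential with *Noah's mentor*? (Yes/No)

*himself* is a reflexive; Principle A requires it to be bound within its binding domain — the clause headed by 'recommended'.
— Noah's mentor: subject of the clause headed by 'recommended'; c-commands the reflexive within its binding domain — allowed (Principle A).

Yes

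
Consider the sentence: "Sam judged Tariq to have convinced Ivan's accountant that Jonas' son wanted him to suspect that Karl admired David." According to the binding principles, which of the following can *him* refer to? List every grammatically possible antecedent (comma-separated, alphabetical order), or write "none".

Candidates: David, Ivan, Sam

*him* is a pronoun; Principle B requires it to be free in its binding domain — the clause headed by 'wanted'.
— David: object of the clause headed by 'admired'; is c-commanded by the pronoun; coreference would bind this R-expression — blocked (Principle C).
— Ivan: possessor inside the object DP of the clause headed by 'convinced'; does not c-command the pronoun — Principle B does not apply; allowed.
— Sam: subject of the matrix clause; c-commands the pronoun but lies outside its binding domain — allowed.

Ivan, Sam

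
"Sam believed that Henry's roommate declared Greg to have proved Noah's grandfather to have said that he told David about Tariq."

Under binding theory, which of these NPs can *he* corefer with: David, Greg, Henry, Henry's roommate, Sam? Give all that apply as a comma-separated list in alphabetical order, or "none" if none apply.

*he* is a pronoun; Principle B requires it to be free in its binding domain — the clause headed by 'told'.
— David: object of the clause headed by 'told'; is c-commanded by the pronoun; coreference would bind this R-expression — blocked (Principle C).
— Greg: subject of the clause headed by 'proved'; c-commands the pronoun but lies outside its binding domain — allowed.
— Henry: possessor inside the subject DP of the clause headed by 'declared'; does not c-command the pronoun — Principle B does not apply; allowed.
— Henry's roommate: subject of the clause headed by 'declared'; c-commands the pronoun but lies outside its binding domain — allowed.
— Sam: subject of the matrix clause; c-commands the pronoun but lies outside its binding domain — allowed.

Greg, Henry, Henry's roommate, Sam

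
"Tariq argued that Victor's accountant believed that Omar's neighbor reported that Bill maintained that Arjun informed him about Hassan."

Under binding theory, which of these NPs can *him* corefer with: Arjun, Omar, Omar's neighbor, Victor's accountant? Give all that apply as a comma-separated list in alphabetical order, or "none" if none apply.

*him* is a pronoun; Principle B requires it to be free in its binding domain — the clause headed by 'informed'.
— Arjun: subject of the clause headed by 'informed'; c-commands the pronoun within its binding domain — blocked (Principle B).
— Omar: possessor inside the subject DP of the clause headed by 'reported'; does not c-command the pronoun — Principle B does not apply; allowed.
— Omar's neighbor: subject of the clause headed by 'reported'; c-commands the pronoun but lies outside its binding domain — allowed.
— Victor's accountant: subject of the clause headed by 'believed'; c-commands the pronoun but lies outside its binding domain — allowed.

Omar, Omar's neighbor, Victor's accountant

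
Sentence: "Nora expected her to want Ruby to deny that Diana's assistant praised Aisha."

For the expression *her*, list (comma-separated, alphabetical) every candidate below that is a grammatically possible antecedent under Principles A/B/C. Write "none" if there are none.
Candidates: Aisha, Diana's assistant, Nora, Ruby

none

*her* is a pronoun; Principle B requires it to be free in its binding domain — the matrix clause.
— Aisha: object of the clause headed by 'praised'; is c-commanded by the pronoun; coreference would bind this R-expression — blocked (Principle C).
— Diana's assistant: subject of the clause headed by 'praised'; is c-commanded by the pronoun; coreference would bind this R-expression — blocked (Principle C).
— Nora: subject of the matrix clause; c-commands the pronoun within its binding domain — blocked (Principle B).
— Ruby: subject of the clause headed by 'deny'; is c-commanded by the pronoun; coreference would bind this R-expression — blocked (Principle C).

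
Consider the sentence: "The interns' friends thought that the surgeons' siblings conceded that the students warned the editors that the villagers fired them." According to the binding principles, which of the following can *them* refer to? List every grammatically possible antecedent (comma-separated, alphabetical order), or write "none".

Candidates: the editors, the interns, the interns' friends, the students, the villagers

*them* is a pronoun; Principle B requires it to be free in its binding domain — the clause headed by 'fired'.
— the editors: object of the clause headed by 'warned'; c-commands the pronoun but lies outside its binding domain — allowed.
— the interns: possessor inside the subject DP of the matrix clause; does not c-command the pronoun — Principle B does not apply; allowed.
— the interns' friends: subject of the matrix clause; c-commands the pronoun but lies outside its binding domain — allowed.
— the students: subject of the clause headed by 'warned'; c-commands the pronoun but lies outside its binding domain — allowed.
— the villagers: subject of the clause headed by 'fired'; c-commands the pronoun within its binding domain — blocked (Principle B).

the editors, the interns, the interns' friends, the students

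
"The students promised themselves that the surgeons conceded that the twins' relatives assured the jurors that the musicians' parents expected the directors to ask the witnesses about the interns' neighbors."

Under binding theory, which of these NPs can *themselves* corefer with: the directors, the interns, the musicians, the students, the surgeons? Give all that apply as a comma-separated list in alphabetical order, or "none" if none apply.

the students

*themselves* is a reflexive; Principle A requires it to be bound within its binding domain — the matrix clause.
— the directors: subject of the clause headed by 'ask'; does not c-command the reflexive — cannot bind it (Principle A).
— the interns: possessor inside the second object DP of the clause headed by 'ask'; does not c-command the reflexive — cannot bind it (Principle A).
— the musicians: possessor inside the subject DP of the clause headed by 'expected'; does not c-command the reflexive — cannot bind it (Principle A).
— the students: subject of the matrix clause; c-commands the reflexive within its binding domain — allowed (Principle A).
— the surgeons: subject of the clause headed by 'conceded'; does not c-command the reflexive — cannot bind it (Principle A).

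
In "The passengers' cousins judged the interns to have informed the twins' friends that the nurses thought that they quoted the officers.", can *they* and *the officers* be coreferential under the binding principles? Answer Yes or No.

*the officers* is an R-expression; Principle C requires it to be free (not bound by any c-commanding expression).
— they: subject of the clause headed by 'quoted'; the pronoun c-commands the R-expression — coreference blocked (Principle C).

No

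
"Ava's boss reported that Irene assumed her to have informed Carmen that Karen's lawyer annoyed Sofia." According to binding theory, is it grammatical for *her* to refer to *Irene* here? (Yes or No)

*Irene* is an R-expression; Principle C requires it to be free (not bound by any c-commanding expression).
— her: subject of the clause headed by 'informed'; the R-expression locally c-commands the pronoun — coreference blocked (Principle B on the pronoun).

No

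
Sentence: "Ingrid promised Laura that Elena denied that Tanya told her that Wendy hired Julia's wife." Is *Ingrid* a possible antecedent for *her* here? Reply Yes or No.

*her* is a pronoun; Principle B requires it to be free in its binding domain — the clause headed by 'told'.
— Ingrid: subject of the matrix clause; c-commands the pronoun but lies outside its binding domain — allowed.

Yes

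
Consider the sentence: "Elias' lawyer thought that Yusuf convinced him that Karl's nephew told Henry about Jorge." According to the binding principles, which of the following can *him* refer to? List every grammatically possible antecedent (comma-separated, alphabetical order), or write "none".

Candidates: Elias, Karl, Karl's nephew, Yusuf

Elias

*him* is a pronoun; Principle B requires it to be free in its binding domain — the clause headed by 'convinced'.
— Elias: possessor inside the subject DP of the matrix clause; does not c-command the pronoun — Principle B does not apply; allowed.
— Karl: possessor inside the subject DP of the clause headed by 'told'; is c-commanded by the pronoun; coreference would bind this R-expression — blocked (Principle C).
— Karl's nephew: subject of the clause headed by 'told'; is c-commanded by the pronoun; coreference would bind this R-expression — blocked (Principle C).
— Yusuf: subject of the clause headed by 'convinced'; c-commands the pronoun within its binding domain — blocked (Principle B).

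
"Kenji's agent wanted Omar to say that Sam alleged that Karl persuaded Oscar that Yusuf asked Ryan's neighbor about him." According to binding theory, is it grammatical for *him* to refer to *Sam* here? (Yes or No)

Yes

*Sam* is an R-expression; Principle C requires it to be free (not bound by any c-commanding expression).
— him: second object of the clause headed by 'asked'; the pronoun does not c-command the R-expression — coreference allowed.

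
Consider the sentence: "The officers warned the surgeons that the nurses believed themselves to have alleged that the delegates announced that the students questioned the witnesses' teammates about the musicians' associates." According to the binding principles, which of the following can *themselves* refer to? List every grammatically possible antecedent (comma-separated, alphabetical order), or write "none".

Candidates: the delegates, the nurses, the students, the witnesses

the nurses

*themselves* is a reflexive; Principle A requires it to be bound within its binding domain — the clause headed by 'believed'.
— the delegates: subject of the clause headed by 'announced'; does not c-command the reflexive — cannot bind it (Principle A).
— the nurses: subject of the clause headed by 'believed'; c-commands the reflexive within its binding domain — allowed (Principle A).
— the students: subject of the clause headed by 'questioned'; does not c-command the reflexive — cannot bind it (Principle A).
— the witnesses: possessor inside the object DP of the clause headed by 'questioned'; does not c-command the reflexive — cannot bind it (Principle A).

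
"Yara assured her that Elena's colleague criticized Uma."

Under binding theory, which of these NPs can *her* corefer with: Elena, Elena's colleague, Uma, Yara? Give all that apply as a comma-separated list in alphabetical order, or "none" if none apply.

*her* is a pronoun; Principle B requires it to be free in its binding domain — the matrix clause.
— Elena: possessor inside the subject DP of the clause headed by 'criticized'; is c-commanded by the pronoun; coreference would bind this R-expression — blocked (Principle C).
— Elena's colleague: subject of the clause headed by 'criticized'; is c-commanded by the pronoun; coreference would bind this R-expression — blocked (Principle C).
— Uma: object of the clause headed by 'criticized'; is c-commanded by the pronoun; coreference would bind this R-expression — blocked (Principle C).
— Yara: subject of the matrix clause; c-commands the pronoun within its binding domain — blocked (Principle B).

none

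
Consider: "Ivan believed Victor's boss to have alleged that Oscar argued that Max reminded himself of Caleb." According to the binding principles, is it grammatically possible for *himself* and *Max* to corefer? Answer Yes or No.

*himself* is a reflexive; Principle A requires it to be bound within its binding domain — the clause headed by 'reminded'.
— Max: subject of the clause headed by 'reminded'; c-commands the reflexive within its binding domain — allowed (Principle A).

Yes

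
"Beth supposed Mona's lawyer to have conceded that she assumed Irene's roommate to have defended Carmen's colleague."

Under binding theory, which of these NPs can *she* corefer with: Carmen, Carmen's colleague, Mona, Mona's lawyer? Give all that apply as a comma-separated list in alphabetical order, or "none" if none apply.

Mona, Mona's lawyer

*she* is a pronoun; Principle B requires it to be free in its binding domain — the clause headed by 'assumed'.
— Carmen: possessor inside the object DP of the clause headed by 'defended'; is c-commanded by the pronoun; coreference would bind this R-expression — blocked (Principle C).
— Carmen's colleague: object of the clause headed by 'defended'; is c-commanded by the pronoun; coreference would bind this R-expression — blocked (Principle C).
— Mona: possessor inside the subject DP of the clause headed by 'conceded'; does not c-command the pronoun — Principle B does not apply; allowed.
— Mona's lawyer: subject of the clause headed by 'conceded'; c-commands the pronoun but lies outside its binding domain — allowed.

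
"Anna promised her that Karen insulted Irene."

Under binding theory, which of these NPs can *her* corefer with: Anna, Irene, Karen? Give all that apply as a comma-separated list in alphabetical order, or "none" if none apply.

none

*her* is a pronoun; Principle B requires it to be free in its binding domain — the matrix clause.
— Anna: subject of the matrix clause; c-commands the pronoun within its binding domain — blocked (Principle B).
— Irene: object of the clause headed by 'insulted'; is c-commanded by the pronoun; coreference would bind this R-expression — blocked (Principle C).
— Karen: subject of the clause headed by 'insulted'; is c-commanded by the pronoun; coreference would bind this R-expression — blocked (Principle C).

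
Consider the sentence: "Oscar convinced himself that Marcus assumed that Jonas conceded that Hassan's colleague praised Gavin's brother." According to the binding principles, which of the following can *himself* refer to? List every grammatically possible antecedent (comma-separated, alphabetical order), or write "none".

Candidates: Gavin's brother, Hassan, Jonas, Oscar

*himself* is a reflexive; Principle A requires it to be bound within its binding domain — the matrix clause.
— Gavin's brother: object of the clause headed by 'praised'; does not c-command the reflexive — cannot bind it (Principle A).
— Hassan: possessor inside the subject DP of the clause headed by 'praised'; does not c-command the reflexive — cannot bind it (Principle A).
— Jonas: subject of the clause headed by 'conceded'; does not c-command the reflexive — cannot bind it (Principle A).
— Oscar: subject of the matrix clause; c-commands the reflexive within its binding domain — allowed (Principle A).

Oscar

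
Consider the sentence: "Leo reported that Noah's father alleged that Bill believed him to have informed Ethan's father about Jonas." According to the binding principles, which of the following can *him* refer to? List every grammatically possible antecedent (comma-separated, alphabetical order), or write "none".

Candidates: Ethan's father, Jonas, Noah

Noah

*him* is a pronoun; Principle B requires it to be free in its binding domain — the clause headed by 'believed'.
— Ethan's father: object of the clause headed by 'informed'; is c-commanded by the pronoun; coreference would bind this R-expression — blocked (Principle C).
— Jonas: second object of the clause headed by 'informed'; is c-commanded by the pronoun; coreference would bind this R-expression — blocked (Principle C).
— Noah: possessor inside the subject DP of the clause headed by 'alleged'; does not c-command the pronoun — Principle B does not apply; allowed.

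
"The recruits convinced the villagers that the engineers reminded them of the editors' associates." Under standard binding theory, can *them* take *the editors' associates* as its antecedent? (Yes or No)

*them* is a pronoun; Principle B requires it to be free in its binding domain — the clause headed by 'reminded'.
— the editors' associates: second object of the clause headed by 'reminded'; is c-commanded by the pronoun; coreference would bind this R-expression — blocked (Principle C).

No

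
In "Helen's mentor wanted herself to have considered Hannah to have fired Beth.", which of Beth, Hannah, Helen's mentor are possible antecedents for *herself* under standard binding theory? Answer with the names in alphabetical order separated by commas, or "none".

*herself* is a reflexive; Principle A requires it to be bound within its binding domain — the matrix clause.
— Beth: object of the clause headed by 'fired'; does not c-command the reflexive — cannot bind it (Principle A).
— Hannah: subject of the clause headed by 'fired'; does not c-command the reflexive — cannot bind it (Principle A).
— Helen's mentor: subject of the matrix clause; c-commands the reflexive within its binding domain — allowed (Principle A).

Helen's mentor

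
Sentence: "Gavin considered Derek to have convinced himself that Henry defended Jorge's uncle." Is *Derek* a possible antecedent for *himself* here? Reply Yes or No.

*himself* is a reflexive; Principle A requires it to be bound within its binding domain — the clause headed by 'convinced'.
— Derek: subject of the clause headed by 'convinced'; c-commands the reflexive within its binding domain — allowed (Principle A).

Yes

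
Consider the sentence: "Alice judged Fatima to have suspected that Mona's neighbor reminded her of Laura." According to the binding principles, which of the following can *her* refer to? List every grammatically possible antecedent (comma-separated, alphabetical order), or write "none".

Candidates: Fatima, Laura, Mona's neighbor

Fatima

*her* is a pronoun; Principle B requires it to be free in its binding domain — the clause headed by 'reminded'.
— Fatima: subject of the clause headed by 'suspected'; c-commands the pronoun but lies outside its binding domain — allowed.
— Laura: second object of the clause headed by 'reminded'; is c-commanded by the pronoun; coreference would bind this R-expression — blocked (Principle C).
— Mona's neighbor: subject of the clause headed by 'reminded'; c-commands the pronoun within its binding domain — blocked (Principle B).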